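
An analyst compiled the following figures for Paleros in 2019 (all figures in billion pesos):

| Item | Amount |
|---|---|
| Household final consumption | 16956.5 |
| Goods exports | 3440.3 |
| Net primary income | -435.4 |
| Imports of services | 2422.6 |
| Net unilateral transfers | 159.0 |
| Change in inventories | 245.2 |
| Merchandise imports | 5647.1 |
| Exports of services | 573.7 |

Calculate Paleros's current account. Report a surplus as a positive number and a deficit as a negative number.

-4332.1

Goods balance = 3440.3 - 5647.1 = -2206.8
Services balance = 573.7 - 2422.6 = -1848.9
Trade balance (goods + services) = -2206.8 + (-1848.9) = -4055.7
Net primary income = -435.4
Net secondary income = 159.0
Current account = -4055.7 + (-435.4) + 159.0 = -4332.1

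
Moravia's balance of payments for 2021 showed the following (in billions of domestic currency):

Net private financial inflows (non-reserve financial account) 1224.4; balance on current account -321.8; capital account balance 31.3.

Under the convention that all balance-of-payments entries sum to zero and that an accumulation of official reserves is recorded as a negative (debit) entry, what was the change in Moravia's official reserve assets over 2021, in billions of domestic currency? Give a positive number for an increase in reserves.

Official reserve transactions balance = -((-321.8) + 31.3 + 1224.4) = -933.9
An accumulation of reserves is recorded as a debit (negative entry), so the change in the stock of reserves is the negative of that balance.
Change in official reserves = -(-933.9) = 933.9

933.9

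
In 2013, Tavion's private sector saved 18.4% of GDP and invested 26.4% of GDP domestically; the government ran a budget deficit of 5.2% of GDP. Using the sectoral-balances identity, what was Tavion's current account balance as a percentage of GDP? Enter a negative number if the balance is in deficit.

-13.2

By the sectoral-balances identity, CA = (S_private - I) + (T - G).
Private balance = 18.4 - 26.4 = -8.0
Government balance (T - G) = -5.2
CA = -8.0 + (-5.2) = -13.2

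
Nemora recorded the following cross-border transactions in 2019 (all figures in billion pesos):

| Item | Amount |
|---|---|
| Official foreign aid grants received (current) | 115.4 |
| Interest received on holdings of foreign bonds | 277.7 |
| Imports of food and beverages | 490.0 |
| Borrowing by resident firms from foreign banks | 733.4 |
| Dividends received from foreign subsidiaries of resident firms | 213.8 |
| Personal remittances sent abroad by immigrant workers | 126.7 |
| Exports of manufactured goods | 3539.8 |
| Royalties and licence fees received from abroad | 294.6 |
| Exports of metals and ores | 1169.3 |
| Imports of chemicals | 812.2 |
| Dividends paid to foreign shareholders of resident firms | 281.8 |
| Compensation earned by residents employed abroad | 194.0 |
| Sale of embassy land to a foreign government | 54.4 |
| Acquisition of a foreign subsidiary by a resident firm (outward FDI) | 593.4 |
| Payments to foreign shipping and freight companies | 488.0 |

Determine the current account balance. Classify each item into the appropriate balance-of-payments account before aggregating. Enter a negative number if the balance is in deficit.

3605.9

Goods: -490.0 + 1169.3 + 3539.8 - 812.2 = 3406.9
Services: -488.0 + 294.6 = -193.4
Primary income: 277.7 + 194.0 - 281.8 + 213.8 = 403.7
Secondary income: -126.7 + 115.4 = -11.3
Current account = 3406.9 + (-193.4) + 403.7 + (-11.3) = 3605.9
(Excluded from the current account — financial account: borrowing by resident firms from foreign banks 733.4, acquisition of a foreign subsidiary by a resident firm (outward FDI) 593.4; capital account: sale of embassy land to a foreign government 54.4.)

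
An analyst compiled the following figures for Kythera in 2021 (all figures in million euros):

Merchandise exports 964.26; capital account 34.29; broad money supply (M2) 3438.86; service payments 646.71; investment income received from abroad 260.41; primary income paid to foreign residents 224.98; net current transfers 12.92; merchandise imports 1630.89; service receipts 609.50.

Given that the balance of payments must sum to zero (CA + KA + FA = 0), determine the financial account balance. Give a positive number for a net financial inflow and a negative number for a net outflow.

621.20

Goods balance = 964.26 - 1630.89 = -666.63
Services balance = 609.50 - 646.71 = -37.21
Trade balance (goods + services) = -666.63 + (-37.21) = -703.84
Net primary income = 260.41 - 224.98 = 35.43
Net secondary income = 12.92
Current account = -703.84 + 35.43 + 12.92 = -655.49
Financial account = -(-655.49 + 34.29) = 621.20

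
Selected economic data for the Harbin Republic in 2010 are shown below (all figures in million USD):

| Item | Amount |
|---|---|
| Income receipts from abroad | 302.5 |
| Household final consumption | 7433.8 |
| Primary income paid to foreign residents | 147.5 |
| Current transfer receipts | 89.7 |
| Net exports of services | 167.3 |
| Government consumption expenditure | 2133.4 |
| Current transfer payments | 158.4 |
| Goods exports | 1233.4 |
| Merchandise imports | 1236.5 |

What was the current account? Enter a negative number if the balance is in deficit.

250.5

Goods balance = 1233.4 - 1236.5 = -3.1
Services balance = 167.3
Trade balance (goods + services) = -3.1 + 167.3 = 164.2
Net primary income = 302.5 - 147.5 = 155.0
Net secondary income = 89.7 - 158.4 = -68.7
Current account = 164.2 + 155.0 + (-68.7) = 250.5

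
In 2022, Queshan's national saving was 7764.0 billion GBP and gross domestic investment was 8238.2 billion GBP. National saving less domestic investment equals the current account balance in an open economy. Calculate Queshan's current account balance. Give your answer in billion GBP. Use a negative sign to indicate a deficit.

-474.2

S - I = CA (net lending to the rest of the world).
CA = S - I = 7764.0 - 8238.2 = -474.2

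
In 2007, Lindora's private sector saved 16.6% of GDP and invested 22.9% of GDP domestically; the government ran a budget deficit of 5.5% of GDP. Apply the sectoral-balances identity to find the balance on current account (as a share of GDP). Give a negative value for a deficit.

-11.8

By the sectoral-balances identity, CA = (S_private - I) + (T - G).
Private balance = 16.6 - 22.9 = -6.3
Government balance (T - G) = -5.5
CA = -6.3 + (-5.5) = -11.8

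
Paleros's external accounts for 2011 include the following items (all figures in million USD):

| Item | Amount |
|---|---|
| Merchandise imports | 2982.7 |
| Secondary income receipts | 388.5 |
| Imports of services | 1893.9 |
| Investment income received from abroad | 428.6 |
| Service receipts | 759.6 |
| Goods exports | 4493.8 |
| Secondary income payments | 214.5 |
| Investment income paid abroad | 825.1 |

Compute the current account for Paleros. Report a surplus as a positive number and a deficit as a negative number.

154.3

Goods balance = 4493.8 - 2982.7 = 1511.1
Services balance = 759.6 - 1893.9 = -1134.3
Trade balance (goods + services) = 1511.1 + (-1134.3) = 376.8
Net primary income = 428.6 - 825.1 = -396.5
Net secondary income = 388.5 - 214.5 = 174.0
Current account = 376.8 + (-396.5) + 174.0 = 154.3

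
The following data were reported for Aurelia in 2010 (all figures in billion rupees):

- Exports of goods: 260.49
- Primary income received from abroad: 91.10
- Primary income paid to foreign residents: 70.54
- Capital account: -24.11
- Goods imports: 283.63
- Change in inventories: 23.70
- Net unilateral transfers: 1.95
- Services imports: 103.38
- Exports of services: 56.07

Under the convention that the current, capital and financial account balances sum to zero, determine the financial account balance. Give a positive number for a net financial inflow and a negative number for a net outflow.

72.05

Goods balance = 260.49 - 283.63 = -23.14
Services balance = 56.07 - 103.38 = -47.31
Trade balance (goods + services) = -23.14 + (-47.31) = -70.45
Net primary income = 91.10 - 70.54 = 20.56
Net secondary income = 1.95
Current account = -70.45 + 20.56 + 1.95 = -47.94
Financial account = -(-47.94 + (-24.11)) = 72.05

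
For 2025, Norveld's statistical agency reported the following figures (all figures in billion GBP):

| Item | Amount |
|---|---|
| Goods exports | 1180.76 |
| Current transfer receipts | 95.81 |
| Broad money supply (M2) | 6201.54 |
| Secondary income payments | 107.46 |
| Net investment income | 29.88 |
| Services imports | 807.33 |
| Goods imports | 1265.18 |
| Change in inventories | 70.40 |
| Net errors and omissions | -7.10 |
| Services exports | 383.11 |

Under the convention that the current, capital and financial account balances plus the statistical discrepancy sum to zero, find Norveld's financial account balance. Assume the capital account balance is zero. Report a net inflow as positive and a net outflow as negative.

497.51

Goods balance = 1180.76 - 1265.18 = -84.42
Services balance = 383.11 - 807.33 = -424.22
Trade balance (goods + services) = -84.42 + (-424.22) = -508.64
Net primary income = 29.88
Net secondary income = 95.81 - 107.46 = -11.65
Current account = -508.64 + 29.88 + (-11.65) = -490.41
Financial account = -(-490.41 + (-7.10)) = 497.51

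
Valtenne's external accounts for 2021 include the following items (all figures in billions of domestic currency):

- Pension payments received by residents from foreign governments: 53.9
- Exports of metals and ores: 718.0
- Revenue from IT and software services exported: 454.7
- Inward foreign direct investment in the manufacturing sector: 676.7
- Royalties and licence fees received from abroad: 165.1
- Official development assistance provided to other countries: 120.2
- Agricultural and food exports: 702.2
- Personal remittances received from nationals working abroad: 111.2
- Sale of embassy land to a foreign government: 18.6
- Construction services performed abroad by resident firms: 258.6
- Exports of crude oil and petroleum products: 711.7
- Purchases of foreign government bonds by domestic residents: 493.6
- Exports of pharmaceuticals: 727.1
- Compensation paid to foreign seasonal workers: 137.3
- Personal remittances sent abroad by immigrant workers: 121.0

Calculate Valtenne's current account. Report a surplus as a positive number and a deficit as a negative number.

Goods: 718.0 + 727.1 + 702.2 + 711.7 = 2859.0
Services: 454.7 + 165.1 + 258.6 = 878.4
Primary income: -137.3
Secondary income: -120.2 + 111.2 + 53.9 - 121.0 = -76.1
Current account = 2859.0 + 878.4 + (-137.3) + (-76.1) = 3524.0
(Excluded from the current account — financial account: inward foreign direct investment in the manufacturing sector 676.7, purchases of foreign government bonds by domestic residents 493.6; capital account: sale of embassy land to a foreign government 18.6.)

3524.0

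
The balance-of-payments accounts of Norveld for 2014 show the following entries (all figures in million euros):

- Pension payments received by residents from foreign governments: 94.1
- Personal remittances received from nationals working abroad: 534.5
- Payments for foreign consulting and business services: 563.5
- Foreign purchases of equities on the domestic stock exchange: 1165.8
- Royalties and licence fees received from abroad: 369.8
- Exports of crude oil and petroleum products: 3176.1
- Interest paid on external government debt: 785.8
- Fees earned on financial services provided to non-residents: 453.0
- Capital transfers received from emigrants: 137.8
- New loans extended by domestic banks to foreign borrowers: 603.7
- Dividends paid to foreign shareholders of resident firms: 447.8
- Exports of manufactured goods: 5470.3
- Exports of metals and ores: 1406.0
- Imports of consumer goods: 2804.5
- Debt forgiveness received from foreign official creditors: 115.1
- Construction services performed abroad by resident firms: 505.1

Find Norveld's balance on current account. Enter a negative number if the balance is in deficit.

Goods: -2804.5 + 5470.3 + 3176.1 + 1406.0 = 7247.9
Services: 369.8 + 505.1 + 453.0 - 563.5 = 764.4
Primary income: -447.8 - 785.8 = -1233.6
Secondary income: 94.1 + 534.5 = 628.6
Current account = 7247.9 + 764.4 + (-1233.6) + 628.6 = 7407.3
(Excluded from the current account — financial account: foreign purchases of equities on the domestic stock exchange 1165.8, new loans extended by domestic banks to foreign borrowers 603.7; capital account: capital transfers received from emigrants 137.8, debt forgiveness received from foreign official creditors 115.1.)

7407.3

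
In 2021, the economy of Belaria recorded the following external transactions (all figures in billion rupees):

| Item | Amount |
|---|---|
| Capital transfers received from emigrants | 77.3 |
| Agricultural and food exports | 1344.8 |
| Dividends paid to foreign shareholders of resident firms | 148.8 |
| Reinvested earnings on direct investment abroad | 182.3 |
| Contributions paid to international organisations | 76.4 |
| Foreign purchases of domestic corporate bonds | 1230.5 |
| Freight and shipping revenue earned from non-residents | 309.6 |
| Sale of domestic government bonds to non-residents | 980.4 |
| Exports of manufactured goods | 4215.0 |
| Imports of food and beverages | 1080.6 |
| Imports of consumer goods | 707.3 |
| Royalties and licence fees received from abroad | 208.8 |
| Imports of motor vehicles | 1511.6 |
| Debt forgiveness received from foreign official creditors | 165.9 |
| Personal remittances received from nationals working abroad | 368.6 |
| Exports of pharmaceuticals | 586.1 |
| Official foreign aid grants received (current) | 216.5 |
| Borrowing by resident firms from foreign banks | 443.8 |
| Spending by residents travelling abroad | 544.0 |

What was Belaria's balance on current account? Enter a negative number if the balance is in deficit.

3363.0

Goods: -1080.6 + 4215.0 - 707.3 + 1344.8 + 586.1 - 1511.6 = 2846.4
Services: 208.8 + 309.6 - 544.0 = -25.6
Primary income: 182.3 - 148.8 = 33.5
Secondary income: -76.4 + 216.5 + 368.6 = 508.7
Current account = 2846.4 + (-25.6) + 33.5 + 508.7 = 3363.0
(Excluded from the current account — capital account: capital transfers received from emigrants 77.3, debt forgiveness received from foreign official creditors 165.9; financial account: foreign purchases of domestic corporate bonds 1230.5, sale of domestic government bonds to non-residents 980.4, borrowing by resident firms from foreign banks 443.8.)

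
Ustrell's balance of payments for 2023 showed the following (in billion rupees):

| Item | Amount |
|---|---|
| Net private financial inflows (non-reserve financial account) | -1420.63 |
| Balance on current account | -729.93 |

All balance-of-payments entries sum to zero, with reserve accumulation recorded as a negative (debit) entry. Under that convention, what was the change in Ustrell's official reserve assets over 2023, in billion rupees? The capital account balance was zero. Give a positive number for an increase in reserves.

Official reserve transactions balance = -((-729.93) + (-1420.63)) = 2150.56
An accumulation of reserves is recorded as a debit (negative entry), so the change in the stock of reserves is the negative of that balance.
Change in official reserves = -(2150.56) = -2150.56

-2150.56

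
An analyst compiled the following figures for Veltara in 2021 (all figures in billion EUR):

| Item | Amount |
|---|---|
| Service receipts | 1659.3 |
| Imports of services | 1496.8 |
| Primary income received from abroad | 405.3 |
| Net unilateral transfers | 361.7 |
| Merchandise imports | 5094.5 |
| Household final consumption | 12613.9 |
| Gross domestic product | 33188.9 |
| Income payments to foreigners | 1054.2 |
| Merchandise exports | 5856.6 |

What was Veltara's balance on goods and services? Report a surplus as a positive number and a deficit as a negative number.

Goods balance = 5856.6 - 5094.5 = 762.1
Services balance = 1659.3 - 1496.8 = 162.5
Trade balance (goods + services) = 762.1 + 162.5 = 924.6

924.6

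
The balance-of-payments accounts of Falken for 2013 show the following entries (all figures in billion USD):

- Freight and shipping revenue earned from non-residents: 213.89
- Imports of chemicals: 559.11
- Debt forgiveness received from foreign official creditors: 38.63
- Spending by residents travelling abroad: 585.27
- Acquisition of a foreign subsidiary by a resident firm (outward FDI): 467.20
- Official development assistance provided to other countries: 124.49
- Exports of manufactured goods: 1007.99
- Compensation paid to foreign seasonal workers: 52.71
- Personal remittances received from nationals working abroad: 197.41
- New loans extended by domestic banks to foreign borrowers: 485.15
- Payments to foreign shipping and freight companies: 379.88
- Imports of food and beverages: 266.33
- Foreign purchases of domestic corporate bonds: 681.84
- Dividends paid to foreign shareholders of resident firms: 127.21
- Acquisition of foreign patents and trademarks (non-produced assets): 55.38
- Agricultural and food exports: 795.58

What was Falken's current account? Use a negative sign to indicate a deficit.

119.87

Goods: 1007.99 - 559.11 - 266.33 + 795.58 = 978.13
Services: -379.88 + 213.89 - 585.27 = -751.26
Primary income: -52.71 - 127.21 = -179.92
Secondary income: 197.41 - 124.49 = 72.92
Current account = 978.13 + (-751.26) + (-179.92) + 72.92 = 119.87
(Excluded from the current account — capital account: debt forgiveness received from foreign official creditors 38.63, acquisition of foreign patents and trademarks (non-produced assets) 55.38; financial account: acquisition of a foreign subsidiary by a resident firm (outward FDI) 467.20, new loans extended by domestic banks to foreign borrowers 485.15, foreign purchases of domestic corporate bonds 681.84.)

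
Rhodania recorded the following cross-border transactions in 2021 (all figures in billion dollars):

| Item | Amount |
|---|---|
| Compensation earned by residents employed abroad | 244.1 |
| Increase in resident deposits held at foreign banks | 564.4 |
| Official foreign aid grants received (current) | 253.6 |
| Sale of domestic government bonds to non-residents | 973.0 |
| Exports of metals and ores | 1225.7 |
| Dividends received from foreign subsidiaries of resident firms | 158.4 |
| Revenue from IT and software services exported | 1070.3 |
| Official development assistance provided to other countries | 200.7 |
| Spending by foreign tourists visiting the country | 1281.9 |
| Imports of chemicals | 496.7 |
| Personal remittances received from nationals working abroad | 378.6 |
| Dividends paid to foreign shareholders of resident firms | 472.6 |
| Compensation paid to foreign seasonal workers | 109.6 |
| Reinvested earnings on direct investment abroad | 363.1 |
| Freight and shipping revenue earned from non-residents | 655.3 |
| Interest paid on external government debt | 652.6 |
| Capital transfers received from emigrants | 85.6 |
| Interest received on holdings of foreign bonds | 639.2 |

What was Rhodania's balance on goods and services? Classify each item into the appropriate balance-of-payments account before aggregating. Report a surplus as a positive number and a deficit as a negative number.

Goods: 1225.7 - 496.7 = 729.0
Services: 1281.9 + 1070.3 + 655.3 = 3007.5
Trade balance = 729.0 + 3007.5 = 3736.5
(Excluded from the trade balance — primary income: compensation earned by residents employed abroad 244.1, dividends received from foreign subsidiaries of resident firms 158.4, dividends paid to foreign shareholders of resident firms 472.6, compensation paid to foreign seasonal workers 109.6, reinvested earnings on direct investment abroad 363.1, interest paid on external government debt 652.6, interest received on holdings of foreign bonds 639.2; financial account: increase in resident deposits held at foreign banks 564.4, sale of domestic government bonds to non-residents 973.0; secondary income: official foreign aid grants received (current) 253.6, official development assistance provided to other countries 200.7, personal remittances received from nationals working abroad 378.6; capital account: capital transfers received from emigrants 85.6.)

3736.5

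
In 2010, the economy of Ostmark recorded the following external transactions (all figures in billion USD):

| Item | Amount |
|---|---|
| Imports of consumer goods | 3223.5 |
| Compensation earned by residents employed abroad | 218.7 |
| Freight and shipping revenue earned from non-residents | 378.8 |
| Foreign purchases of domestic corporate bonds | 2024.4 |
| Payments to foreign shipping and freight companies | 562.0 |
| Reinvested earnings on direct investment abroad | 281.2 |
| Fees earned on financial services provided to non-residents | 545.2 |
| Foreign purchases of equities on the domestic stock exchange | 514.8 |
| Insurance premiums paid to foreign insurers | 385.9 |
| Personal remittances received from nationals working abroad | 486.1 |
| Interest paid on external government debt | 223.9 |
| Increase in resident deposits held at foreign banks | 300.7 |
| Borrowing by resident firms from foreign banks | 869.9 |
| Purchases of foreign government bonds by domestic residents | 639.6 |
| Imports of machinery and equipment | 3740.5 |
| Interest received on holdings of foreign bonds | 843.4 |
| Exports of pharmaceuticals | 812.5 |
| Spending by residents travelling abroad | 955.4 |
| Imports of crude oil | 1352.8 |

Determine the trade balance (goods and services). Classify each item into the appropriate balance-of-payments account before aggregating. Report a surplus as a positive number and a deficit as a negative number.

Goods: -3740.5 - 3223.5 + 812.5 - 1352.8 = -7504.3
Services: -955.4 - 385.9 + 378.8 - 562.0 + 545.2 = -979.3
Trade balance = -7504.3 + (-979.3) = -8483.6
(Excluded from the trade balance — primary income: compensation earned by residents employed abroad 218.7, reinvested earnings on direct investment abroad 281.2, interest paid on external government debt 223.9, interest received on holdings of foreign bonds 843.4; financial account: foreign purchases of domestic corporate bonds 2024.4, foreign purchases of equities on the domestic stock exchange 514.8, increase in resident deposits held at foreign banks 300.7, borrowing by resident firms from foreign banks 869.9, purchases of foreign government bonds by domestic residents 639.6; secondary income: personal remittances received from nationals working abroad 486.1.)

-8483.6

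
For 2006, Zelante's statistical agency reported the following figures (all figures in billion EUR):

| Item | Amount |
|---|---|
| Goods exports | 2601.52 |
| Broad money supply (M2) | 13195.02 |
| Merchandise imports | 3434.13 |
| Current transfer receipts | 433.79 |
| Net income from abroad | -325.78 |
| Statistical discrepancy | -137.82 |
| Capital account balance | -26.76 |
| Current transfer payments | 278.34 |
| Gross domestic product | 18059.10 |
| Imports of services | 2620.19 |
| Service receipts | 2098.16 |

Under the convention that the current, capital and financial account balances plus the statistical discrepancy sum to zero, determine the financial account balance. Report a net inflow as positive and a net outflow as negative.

1689.55

Goods balance = 2601.52 - 3434.13 = -832.61
Services balance = 2098.16 - 2620.19 = -522.03
Trade balance (goods + services) = -832.61 + (-522.03) = -1354.64
Net primary income = -325.78
Net secondary income = 433.79 - 278.34 = 155.45
Current account = -1354.64 + (-325.78) + 155.45 = -1524.97
Financial account = -(-1524.97 + (-26.76) + (-137.82)) = 1689.55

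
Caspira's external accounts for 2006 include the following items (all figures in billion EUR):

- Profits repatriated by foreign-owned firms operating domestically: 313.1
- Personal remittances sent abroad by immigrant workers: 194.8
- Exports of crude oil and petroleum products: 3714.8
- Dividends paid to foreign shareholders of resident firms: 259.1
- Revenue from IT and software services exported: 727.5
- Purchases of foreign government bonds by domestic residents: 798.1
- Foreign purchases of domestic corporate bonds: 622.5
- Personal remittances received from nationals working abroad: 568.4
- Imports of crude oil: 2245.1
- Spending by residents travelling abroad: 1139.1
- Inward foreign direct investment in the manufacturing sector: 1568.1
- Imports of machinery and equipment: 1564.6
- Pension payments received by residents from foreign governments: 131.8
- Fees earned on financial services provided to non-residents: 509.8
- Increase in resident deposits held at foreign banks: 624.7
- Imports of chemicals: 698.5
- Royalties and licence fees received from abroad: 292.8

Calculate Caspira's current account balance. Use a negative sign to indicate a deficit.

Goods: -1564.6 - 698.5 - 2245.1 + 3714.8 = -793.4
Services: 727.5 - 1139.1 + 509.8 + 292.8 = 391.0
Primary income: -259.1 - 313.1 = -572.2
Secondary income: -194.8 + 568.4 + 131.8 = 505.4
Current account = (-793.4) + 391.0 + (-572.2) + 505.4 = -469.2
(Excluded from the current account — financial account: purchases of foreign government bonds by domestic residents 798.1, foreign purchases of domestic corporate bonds 622.5, inward foreign direct investment in the manufacturing sector 1568.1, increase in resident deposits held at foreign banks 624.7.)

-469.2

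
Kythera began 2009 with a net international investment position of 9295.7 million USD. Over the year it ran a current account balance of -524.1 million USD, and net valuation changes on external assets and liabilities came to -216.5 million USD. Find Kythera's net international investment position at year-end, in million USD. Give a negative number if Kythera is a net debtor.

8555.1

Change in NIIP = current account + net valuation change = -524.1 + (-216.5) = -740.6
End-of-year NIIP = 9295.7 + (-740.6) = 8555.1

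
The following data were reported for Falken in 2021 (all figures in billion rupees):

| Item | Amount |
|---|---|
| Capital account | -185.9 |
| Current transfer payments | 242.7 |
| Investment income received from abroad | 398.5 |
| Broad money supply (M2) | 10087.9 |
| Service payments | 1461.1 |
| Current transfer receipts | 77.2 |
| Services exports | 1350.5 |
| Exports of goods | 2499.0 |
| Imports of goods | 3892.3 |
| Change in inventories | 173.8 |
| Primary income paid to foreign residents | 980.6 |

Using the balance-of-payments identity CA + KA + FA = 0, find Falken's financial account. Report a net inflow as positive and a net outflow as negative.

Goods balance = 2499.0 - 3892.3 = -1393.3
Services balance = 1350.5 - 1461.1 = -110.6
Trade balance (goods + services) = -1393.3 + (-110.6) = -1503.9
Net primary income = 398.5 - 980.6 = -582.1
Net secondary income = 77.2 - 242.7 = -165.5
Current account = -1503.9 + (-582.1) + (-165.5) = -2251.5
Financial account = -(-2251.5 + (-185.9)) = 2437.4

2437.4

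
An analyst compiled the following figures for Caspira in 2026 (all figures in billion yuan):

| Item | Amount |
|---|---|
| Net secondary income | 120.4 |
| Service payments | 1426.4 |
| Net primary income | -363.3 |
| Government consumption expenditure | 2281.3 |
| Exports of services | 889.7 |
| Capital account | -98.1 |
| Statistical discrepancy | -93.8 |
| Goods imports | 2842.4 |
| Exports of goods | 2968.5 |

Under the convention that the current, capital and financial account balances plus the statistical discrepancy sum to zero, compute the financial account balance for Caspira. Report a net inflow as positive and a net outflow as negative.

845.4

Goods balance = 2968.5 - 2842.4 = 126.1
Services balance = 889.7 - 1426.4 = -536.7
Trade balance (goods + services) = 126.1 + (-536.7) = -410.6
Net primary income = -363.3
Net secondary income = 120.4
Current account = -410.6 + (-363.3) + 120.4 = -653.5
Financial account = -(-653.5 + (-98.1) + (-93.8)) = 845.4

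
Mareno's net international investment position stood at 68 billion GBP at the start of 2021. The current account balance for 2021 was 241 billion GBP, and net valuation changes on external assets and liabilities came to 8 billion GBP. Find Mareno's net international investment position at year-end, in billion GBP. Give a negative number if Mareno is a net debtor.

Change in NIIP = current account + net valuation change = 241 + 8 = 249
End-of-year NIIP = 68 + 249 = 317

317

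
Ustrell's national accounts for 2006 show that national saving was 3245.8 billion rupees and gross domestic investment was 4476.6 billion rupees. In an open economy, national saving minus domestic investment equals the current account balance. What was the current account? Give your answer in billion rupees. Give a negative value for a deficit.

-1230.8

S - I = CA (net lending to the rest of the world).
CA = S - I = 3245.8 - 4476.6 = -1230.8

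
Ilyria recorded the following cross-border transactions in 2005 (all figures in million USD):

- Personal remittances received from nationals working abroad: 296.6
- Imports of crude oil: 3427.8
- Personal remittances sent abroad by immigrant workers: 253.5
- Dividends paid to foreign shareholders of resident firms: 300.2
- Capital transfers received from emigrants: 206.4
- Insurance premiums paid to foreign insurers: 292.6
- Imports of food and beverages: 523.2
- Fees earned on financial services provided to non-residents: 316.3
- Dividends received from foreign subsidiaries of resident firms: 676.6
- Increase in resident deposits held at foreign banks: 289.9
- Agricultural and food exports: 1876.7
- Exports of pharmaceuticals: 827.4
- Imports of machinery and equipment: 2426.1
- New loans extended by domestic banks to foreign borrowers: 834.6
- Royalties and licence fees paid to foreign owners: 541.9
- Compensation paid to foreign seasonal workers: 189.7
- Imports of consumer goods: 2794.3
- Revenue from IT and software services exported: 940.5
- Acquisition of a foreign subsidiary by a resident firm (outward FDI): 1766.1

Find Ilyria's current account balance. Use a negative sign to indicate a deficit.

Goods: 1876.7 - 2794.3 - 523.2 + 827.4 - 2426.1 - 3427.8 = -6467.3
Services: -292.6 - 541.9 + 940.5 + 316.3 = 422.3
Primary income: 676.6 - 189.7 - 300.2 = 186.7
Secondary income: -253.5 + 296.6 = 43.1
Current account = (-6467.3) + 422.3 + 186.7 + 43.1 = -5815.2
(Excluded from the current account — capital account: capital transfers received from emigrants 206.4; financial account: increase in resident deposits held at foreign banks 289.9, new loans extended by domestic banks to foreign borrowers 834.6, acquisition of a foreign subsidiary by a resident firm (outward FDI) 1766.1.)

-5815.2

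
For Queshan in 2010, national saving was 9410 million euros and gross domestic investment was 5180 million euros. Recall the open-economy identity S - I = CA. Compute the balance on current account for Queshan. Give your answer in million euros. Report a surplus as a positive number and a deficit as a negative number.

CA = S - I = 9410 - 5180 = 4230

4230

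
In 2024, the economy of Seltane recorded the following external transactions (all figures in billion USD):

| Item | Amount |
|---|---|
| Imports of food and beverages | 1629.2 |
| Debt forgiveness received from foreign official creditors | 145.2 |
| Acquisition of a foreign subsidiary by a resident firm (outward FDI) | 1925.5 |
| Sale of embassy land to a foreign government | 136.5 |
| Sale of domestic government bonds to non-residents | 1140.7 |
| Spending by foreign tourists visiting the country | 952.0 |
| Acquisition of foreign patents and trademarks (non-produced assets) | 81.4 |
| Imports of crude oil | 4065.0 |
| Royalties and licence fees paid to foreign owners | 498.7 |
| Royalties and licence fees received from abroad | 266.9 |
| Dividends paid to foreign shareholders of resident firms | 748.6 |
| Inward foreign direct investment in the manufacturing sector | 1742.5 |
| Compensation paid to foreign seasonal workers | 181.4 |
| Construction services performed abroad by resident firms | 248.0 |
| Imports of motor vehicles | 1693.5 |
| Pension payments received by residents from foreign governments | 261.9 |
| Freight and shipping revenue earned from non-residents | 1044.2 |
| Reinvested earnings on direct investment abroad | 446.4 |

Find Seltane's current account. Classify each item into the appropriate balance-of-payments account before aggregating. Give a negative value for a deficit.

-5597.0

Goods: -1629.2 - 1693.5 - 4065.0 = -7387.7
Services: 1044.2 + 952.0 + 248.0 - 498.7 + 266.9 = 2012.4
Primary income: -748.6 - 181.4 + 446.4 = -483.6
Secondary income: 261.9
Current account = (-7387.7) + 2012.4 + (-483.6) + 261.9 = -5597.0
(Excluded from the current account — capital account: debt forgiveness received from foreign official creditors 145.2, sale of embassy land to a foreign government 136.5, acquisition of foreign patents and trademarks (non-produced assets) 81.4; financial account: acquisition of a foreign subsidiary by a resident firm (outward FDI) 1925.5, sale of domestic government bonds to non-residents 1140.7, inward foreign direct investment in the manufacturing sector 1742.5.)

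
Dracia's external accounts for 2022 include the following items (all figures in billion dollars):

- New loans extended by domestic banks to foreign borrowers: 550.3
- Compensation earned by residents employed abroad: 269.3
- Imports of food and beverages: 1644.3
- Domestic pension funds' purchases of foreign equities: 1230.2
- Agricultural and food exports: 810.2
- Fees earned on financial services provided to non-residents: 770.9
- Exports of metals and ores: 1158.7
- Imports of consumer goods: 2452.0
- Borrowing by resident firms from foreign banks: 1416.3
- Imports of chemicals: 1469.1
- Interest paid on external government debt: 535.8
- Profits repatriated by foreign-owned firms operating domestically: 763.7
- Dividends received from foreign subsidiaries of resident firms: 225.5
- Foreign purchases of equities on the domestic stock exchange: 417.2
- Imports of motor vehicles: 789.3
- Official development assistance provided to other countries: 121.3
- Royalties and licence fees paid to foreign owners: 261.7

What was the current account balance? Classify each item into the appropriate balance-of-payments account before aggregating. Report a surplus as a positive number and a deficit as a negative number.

Goods: -2452.0 + 1158.7 - 789.3 - 1469.1 + 810.2 - 1644.3 = -4385.8
Services: -261.7 + 770.9 = 509.2
Primary income: -763.7 - 535.8 + 225.5 + 269.3 = -804.7
Secondary income: -121.3
Current account = (-4385.8) + 509.2 + (-804.7) + (-121.3) = -4802.6
(Excluded from the current account — financial account: new loans extended by domestic banks to foreign borrowers 550.3, domestic pension funds' purchases of foreign equities 1230.2, borrowing by resident firms from foreign banks 1416.3, foreign purchases of equities on the domestic stock exchange 417.2.)

-4802.6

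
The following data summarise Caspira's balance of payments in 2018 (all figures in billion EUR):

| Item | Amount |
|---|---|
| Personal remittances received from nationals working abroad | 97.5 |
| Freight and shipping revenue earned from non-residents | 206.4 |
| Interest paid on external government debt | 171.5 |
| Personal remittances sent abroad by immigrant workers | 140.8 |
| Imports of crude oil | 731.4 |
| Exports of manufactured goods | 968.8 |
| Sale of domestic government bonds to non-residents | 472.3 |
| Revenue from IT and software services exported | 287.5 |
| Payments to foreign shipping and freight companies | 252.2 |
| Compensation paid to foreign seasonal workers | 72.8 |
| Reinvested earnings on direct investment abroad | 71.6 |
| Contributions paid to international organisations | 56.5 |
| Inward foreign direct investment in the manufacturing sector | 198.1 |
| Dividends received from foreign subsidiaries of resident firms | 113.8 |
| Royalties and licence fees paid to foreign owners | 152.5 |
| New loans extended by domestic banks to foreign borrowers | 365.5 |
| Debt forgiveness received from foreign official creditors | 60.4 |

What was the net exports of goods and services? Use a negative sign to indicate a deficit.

326.6

Goods: 968.8 - 731.4 = 237.4
Services: 206.4 - 252.2 - 152.5 + 287.5 = 89.2
Trade balance = 237.4 + 89.2 = 326.6
(Excluded from the trade balance — secondary income: personal remittances received from nationals working abroad 97.5, personal remittances sent abroad by immigrant workers 140.8, contributions paid to international organisations 56.5; primary income: interest paid on external government debt 171.5, compensation paid to foreign seasonal workers 72.8, reinvested earnings on direct investment abroad 71.6, dividends received from foreign subsidiaries of resident firms 113.8; financial account: sale of domestic government bonds to non-residents 472.3, inward foreign direct investment in the manufacturing sector 198.1, new loans extended by domestic banks to foreign borrowers 365.5; capital account: debt forgiveness received from foreign official creditors 60.4.)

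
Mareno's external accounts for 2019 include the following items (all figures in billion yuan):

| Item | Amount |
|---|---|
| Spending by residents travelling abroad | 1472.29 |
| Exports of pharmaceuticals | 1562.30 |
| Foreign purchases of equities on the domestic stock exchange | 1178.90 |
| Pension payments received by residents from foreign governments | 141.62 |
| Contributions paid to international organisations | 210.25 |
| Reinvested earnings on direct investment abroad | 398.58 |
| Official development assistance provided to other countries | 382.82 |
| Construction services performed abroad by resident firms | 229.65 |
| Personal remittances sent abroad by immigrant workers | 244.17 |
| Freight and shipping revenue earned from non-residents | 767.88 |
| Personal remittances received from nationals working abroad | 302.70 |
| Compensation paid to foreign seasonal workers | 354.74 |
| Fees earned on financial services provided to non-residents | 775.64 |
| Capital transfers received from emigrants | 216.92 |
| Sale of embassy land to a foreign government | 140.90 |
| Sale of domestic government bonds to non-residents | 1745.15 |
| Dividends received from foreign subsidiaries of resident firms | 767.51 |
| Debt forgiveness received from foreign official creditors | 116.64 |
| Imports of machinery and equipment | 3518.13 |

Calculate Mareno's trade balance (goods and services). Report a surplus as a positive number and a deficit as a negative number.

-1654.95

Goods: 1562.30 - 3518.13 = -1955.83
Services: 775.64 - 1472.29 + 229.65 + 767.88 = 300.88
Trade balance = -1955.83 + 300.88 = -1654.95
(Excluded from the trade balance — financial account: foreign purchases of equities on the domestic stock exchange 1178.90, sale of domestic government bonds to non-residents 1745.15; secondary income: pension payments received by residents from foreign governments 141.62, contributions paid to international organisations 210.25, official development assistance provided to other countries 382.82, personal remittances sent abroad by immigrant workers 244.17, personal remittances received from nationals working abroad 302.70; primary income: reinvested earnings on direct investment abroad 398.58, compensation paid to foreign seasonal workers 354.74, dividends received from foreign subsidiaries of resident firms 767.51; capital account: capital transfers received from emigrants 216.92, sale of embassy land to a foreign government 140.90, debt forgiveness received from foreign official creditors 116.64.)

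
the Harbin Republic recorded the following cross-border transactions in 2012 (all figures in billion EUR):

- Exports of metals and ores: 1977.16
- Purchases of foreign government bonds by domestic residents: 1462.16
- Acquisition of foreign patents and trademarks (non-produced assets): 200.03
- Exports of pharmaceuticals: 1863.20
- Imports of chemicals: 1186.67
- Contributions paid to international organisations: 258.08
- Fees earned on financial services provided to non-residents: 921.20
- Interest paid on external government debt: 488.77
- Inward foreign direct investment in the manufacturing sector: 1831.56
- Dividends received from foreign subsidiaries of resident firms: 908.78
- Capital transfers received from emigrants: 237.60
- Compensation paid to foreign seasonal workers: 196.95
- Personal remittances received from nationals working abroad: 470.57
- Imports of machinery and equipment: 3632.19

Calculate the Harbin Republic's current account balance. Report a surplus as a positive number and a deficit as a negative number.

378.25

Goods: 1863.20 - 3632.19 - 1186.67 + 1977.16 = -978.50
Services: 921.20
Primary income: -196.95 - 488.77 + 908.78 = 223.06
Secondary income: 470.57 - 258.08 = 212.49
Current account = (-978.50) + 921.20 + 223.06 + 212.49 = 378.25
(Excluded from the current account — financial account: purchases of foreign government bonds by domestic residents 1462.16, inward foreign direct investment in the manufacturing sector 1831.56; capital account: acquisition of foreign patents and trademarks (non-produced assets) 200.03, capital transfers received from emigrants 237.60.)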